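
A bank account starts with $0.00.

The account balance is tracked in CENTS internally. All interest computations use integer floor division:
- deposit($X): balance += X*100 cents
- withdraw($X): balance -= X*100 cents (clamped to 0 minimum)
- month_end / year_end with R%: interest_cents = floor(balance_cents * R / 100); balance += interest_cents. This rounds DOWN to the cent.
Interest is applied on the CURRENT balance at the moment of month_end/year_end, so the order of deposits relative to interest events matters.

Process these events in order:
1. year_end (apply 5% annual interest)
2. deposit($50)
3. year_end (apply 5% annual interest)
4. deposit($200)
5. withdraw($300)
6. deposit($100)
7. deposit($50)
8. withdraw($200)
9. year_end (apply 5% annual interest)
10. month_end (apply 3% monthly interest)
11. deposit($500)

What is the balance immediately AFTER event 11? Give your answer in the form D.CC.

Answer: 500.00

Derivation:
After 1 (year_end (apply 5% annual interest)): balance=$0.00 total_interest=$0.00
After 2 (deposit($50)): balance=$50.00 total_interest=$0.00
After 3 (year_end (apply 5% annual interest)): balance=$52.50 total_interest=$2.50
After 4 (deposit($200)): balance=$252.50 total_interest=$2.50
After 5 (withdraw($300)): balance=$0.00 total_interest=$2.50
After 6 (deposit($100)): balance=$100.00 total_interest=$2.50
After 7 (deposit($50)): balance=$150.00 total_interest=$2.50
After 8 (withdraw($200)): balance=$0.00 total_interest=$2.50
After 9 (year_end (apply 5% annual interest)): balance=$0.00 total_interest=$2.50
After 10 (month_end (apply 3% monthly interest)): balance=$0.00 total_interest=$2.50
After 11 (deposit($500)): balance=$500.00 total_interest=$2.50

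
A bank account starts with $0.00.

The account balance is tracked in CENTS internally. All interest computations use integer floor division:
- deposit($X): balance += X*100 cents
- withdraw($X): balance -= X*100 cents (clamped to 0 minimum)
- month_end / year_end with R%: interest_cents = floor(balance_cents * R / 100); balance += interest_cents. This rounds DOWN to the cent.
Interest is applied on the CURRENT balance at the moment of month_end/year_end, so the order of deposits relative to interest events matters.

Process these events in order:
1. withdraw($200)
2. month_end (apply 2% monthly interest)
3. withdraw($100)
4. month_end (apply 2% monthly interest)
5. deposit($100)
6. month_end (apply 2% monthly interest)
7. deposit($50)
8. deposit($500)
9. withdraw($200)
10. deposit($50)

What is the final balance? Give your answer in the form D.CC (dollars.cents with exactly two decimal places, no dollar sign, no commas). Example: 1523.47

After 1 (withdraw($200)): balance=$0.00 total_interest=$0.00
After 2 (month_end (apply 2% monthly interest)): balance=$0.00 total_interest=$0.00
After 3 (withdraw($100)): balance=$0.00 total_interest=$0.00
After 4 (month_end (apply 2% monthly interest)): balance=$0.00 total_interest=$0.00
After 5 (deposit($100)): balance=$100.00 total_interest=$0.00
After 6 (month_end (apply 2% monthly interest)): balance=$102.00 total_interest=$2.00
After 7 (deposit($50)): balance=$152.00 total_interest=$2.00
After 8 (deposit($500)): balance=$652.00 total_interest=$2.00
After 9 (withdraw($200)): balance=$452.00 total_interest=$2.00
After 10 (deposit($50)): balance=$502.00 total_interest=$2.00

Answer: 502.00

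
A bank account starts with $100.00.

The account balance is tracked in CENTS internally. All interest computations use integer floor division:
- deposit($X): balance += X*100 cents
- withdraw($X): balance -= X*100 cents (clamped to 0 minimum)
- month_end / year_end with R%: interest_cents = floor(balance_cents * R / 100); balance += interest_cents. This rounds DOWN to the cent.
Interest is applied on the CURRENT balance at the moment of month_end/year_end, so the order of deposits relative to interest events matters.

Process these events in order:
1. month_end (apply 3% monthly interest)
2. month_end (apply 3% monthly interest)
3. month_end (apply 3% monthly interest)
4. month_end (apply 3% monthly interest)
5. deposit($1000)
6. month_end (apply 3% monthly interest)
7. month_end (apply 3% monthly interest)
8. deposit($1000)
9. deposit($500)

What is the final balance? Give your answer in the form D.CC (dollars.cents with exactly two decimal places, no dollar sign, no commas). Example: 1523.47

After 1 (month_end (apply 3% monthly interest)): balance=$103.00 total_interest=$3.00
After 2 (month_end (apply 3% monthly interest)): balance=$106.09 total_interest=$6.09
After 3 (month_end (apply 3% monthly interest)): balance=$109.27 total_interest=$9.27
After 4 (month_end (apply 3% monthly interest)): balance=$112.54 total_interest=$12.54
After 5 (deposit($1000)): balance=$1112.54 total_interest=$12.54
After 6 (month_end (apply 3% monthly interest)): balance=$1145.91 total_interest=$45.91
After 7 (month_end (apply 3% monthly interest)): balance=$1180.28 total_interest=$80.28
After 8 (deposit($1000)): balance=$2180.28 total_interest=$80.28
After 9 (deposit($500)): balance=$2680.28 total_interest=$80.28

Answer: 2680.28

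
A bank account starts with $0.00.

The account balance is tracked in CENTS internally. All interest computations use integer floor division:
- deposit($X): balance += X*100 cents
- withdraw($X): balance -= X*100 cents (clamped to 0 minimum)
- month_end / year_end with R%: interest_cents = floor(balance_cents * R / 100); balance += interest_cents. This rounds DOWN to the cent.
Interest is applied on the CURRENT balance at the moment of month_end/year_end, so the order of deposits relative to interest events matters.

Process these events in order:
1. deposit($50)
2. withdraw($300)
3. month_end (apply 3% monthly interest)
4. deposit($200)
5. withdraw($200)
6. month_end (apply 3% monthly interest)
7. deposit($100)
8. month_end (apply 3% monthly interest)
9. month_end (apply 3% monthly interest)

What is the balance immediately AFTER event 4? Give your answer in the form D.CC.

Answer: 200.00

Derivation:
After 1 (deposit($50)): balance=$50.00 total_interest=$0.00
After 2 (withdraw($300)): balance=$0.00 total_interest=$0.00
After 3 (month_end (apply 3% monthly interest)): balance=$0.00 total_interest=$0.00
After 4 (deposit($200)): balance=$200.00 total_interest=$0.00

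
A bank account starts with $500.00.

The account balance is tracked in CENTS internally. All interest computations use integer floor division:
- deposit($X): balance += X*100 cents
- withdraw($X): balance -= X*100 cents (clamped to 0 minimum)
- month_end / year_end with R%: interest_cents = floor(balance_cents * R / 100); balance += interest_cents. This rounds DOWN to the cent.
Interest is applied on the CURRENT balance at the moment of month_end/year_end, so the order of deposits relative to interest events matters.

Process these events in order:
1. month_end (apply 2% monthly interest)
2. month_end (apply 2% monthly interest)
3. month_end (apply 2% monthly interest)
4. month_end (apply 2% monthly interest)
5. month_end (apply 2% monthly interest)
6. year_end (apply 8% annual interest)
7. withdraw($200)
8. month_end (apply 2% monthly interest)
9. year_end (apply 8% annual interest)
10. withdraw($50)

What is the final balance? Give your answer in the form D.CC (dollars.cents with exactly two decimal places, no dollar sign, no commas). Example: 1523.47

Answer: 386.43

Derivation:
After 1 (month_end (apply 2% monthly interest)): balance=$510.00 total_interest=$10.00
After 2 (month_end (apply 2% monthly interest)): balance=$520.20 total_interest=$20.20
After 3 (month_end (apply 2% monthly interest)): balance=$530.60 total_interest=$30.60
After 4 (month_end (apply 2% monthly interest)): balance=$541.21 total_interest=$41.21
After 5 (month_end (apply 2% monthly interest)): balance=$552.03 total_interest=$52.03
After 6 (year_end (apply 8% annual interest)): balance=$596.19 total_interest=$96.19
After 7 (withdraw($200)): balance=$396.19 total_interest=$96.19
After 8 (month_end (apply 2% monthly interest)): balance=$404.11 total_interest=$104.11
After 9 (year_end (apply 8% annual interest)): balance=$436.43 total_interest=$136.43
After 10 (withdraw($50)): balance=$386.43 total_interest=$136.43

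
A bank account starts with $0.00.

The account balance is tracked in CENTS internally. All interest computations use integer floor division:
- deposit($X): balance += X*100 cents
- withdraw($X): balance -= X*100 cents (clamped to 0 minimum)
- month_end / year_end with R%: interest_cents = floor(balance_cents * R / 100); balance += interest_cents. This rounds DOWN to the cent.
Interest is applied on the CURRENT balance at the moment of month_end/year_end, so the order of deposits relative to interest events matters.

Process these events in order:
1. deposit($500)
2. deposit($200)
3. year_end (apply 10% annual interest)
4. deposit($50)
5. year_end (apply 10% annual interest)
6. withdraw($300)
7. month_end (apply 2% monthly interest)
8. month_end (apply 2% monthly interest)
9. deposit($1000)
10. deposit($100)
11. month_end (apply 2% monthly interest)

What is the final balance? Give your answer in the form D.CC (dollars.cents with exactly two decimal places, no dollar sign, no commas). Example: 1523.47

Answer: 1760.84

Derivation:
After 1 (deposit($500)): balance=$500.00 total_interest=$0.00
After 2 (deposit($200)): balance=$700.00 total_interest=$0.00
After 3 (year_end (apply 10% annual interest)): balance=$770.00 total_interest=$70.00
After 4 (deposit($50)): balance=$820.00 total_interest=$70.00
After 5 (year_end (apply 10% annual interest)): balance=$902.00 total_interest=$152.00
After 6 (withdraw($300)): balance=$602.00 total_interest=$152.00
After 7 (month_end (apply 2% monthly interest)): balance=$614.04 total_interest=$164.04
After 8 (month_end (apply 2% monthly interest)): balance=$626.32 total_interest=$176.32
After 9 (deposit($1000)): balance=$1626.32 total_interest=$176.32
After 10 (deposit($100)): balance=$1726.32 total_interest=$176.32
After 11 (month_end (apply 2% monthly interest)): balance=$1760.84 total_interest=$210.84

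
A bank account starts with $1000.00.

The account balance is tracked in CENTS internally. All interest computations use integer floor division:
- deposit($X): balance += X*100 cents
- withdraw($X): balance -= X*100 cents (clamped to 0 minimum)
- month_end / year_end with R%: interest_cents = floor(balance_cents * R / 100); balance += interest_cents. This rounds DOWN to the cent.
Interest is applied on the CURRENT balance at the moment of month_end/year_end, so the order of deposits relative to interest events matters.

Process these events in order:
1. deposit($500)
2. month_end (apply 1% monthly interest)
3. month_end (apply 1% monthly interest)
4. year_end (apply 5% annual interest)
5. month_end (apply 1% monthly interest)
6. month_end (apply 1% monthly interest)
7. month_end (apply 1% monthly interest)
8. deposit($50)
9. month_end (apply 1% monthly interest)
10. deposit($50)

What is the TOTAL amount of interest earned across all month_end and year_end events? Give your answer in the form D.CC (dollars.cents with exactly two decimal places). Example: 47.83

Answer: 172.36

Derivation:
After 1 (deposit($500)): balance=$1500.00 total_interest=$0.00
After 2 (month_end (apply 1% monthly interest)): balance=$1515.00 total_interest=$15.00
After 3 (month_end (apply 1% monthly interest)): balance=$1530.15 total_interest=$30.15
After 4 (year_end (apply 5% annual interest)): balance=$1606.65 total_interest=$106.65
After 5 (month_end (apply 1% monthly interest)): balance=$1622.71 total_interest=$122.71
After 6 (month_end (apply 1% monthly interest)): balance=$1638.93 total_interest=$138.93
After 7 (month_end (apply 1% monthly interest)): balance=$1655.31 total_interest=$155.31
After 8 (deposit($50)): balance=$1705.31 total_interest=$155.31
After 9 (month_end (apply 1% monthly interest)): balance=$1722.36 total_interest=$172.36
After 10 (deposit($50)): balance=$1772.36 total_interest=$172.36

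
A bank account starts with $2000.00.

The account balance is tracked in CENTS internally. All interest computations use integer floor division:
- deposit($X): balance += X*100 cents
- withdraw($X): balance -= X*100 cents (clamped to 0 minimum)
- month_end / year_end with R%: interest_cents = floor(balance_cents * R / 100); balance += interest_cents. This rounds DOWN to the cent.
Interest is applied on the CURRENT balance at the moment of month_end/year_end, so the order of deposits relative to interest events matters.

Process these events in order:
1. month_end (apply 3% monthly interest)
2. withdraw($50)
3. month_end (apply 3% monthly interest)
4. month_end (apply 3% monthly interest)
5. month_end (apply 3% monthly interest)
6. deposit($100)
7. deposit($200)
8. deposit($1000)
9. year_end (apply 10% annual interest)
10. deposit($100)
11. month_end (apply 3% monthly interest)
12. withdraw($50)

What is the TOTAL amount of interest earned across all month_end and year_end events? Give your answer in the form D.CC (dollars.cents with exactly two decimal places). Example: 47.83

Answer: 714.38

Derivation:
After 1 (month_end (apply 3% monthly interest)): balance=$2060.00 total_interest=$60.00
After 2 (withdraw($50)): balance=$2010.00 total_interest=$60.00
After 3 (month_end (apply 3% monthly interest)): balance=$2070.30 total_interest=$120.30
After 4 (month_end (apply 3% monthly interest)): balance=$2132.40 total_interest=$182.40
After 5 (month_end (apply 3% monthly interest)): balance=$2196.37 total_interest=$246.37
After 6 (deposit($100)): balance=$2296.37 total_interest=$246.37
After 7 (deposit($200)): balance=$2496.37 total_interest=$246.37
After 8 (deposit($1000)): balance=$3496.37 total_interest=$246.37
After 9 (year_end (apply 10% annual interest)): balance=$3846.00 total_interest=$596.00
After 10 (deposit($100)): balance=$3946.00 total_interest=$596.00
After 11 (month_end (apply 3% monthly interest)): balance=$4064.38 total_interest=$714.38
After 12 (withdraw($50)): balance=$4014.38 total_interest=$714.38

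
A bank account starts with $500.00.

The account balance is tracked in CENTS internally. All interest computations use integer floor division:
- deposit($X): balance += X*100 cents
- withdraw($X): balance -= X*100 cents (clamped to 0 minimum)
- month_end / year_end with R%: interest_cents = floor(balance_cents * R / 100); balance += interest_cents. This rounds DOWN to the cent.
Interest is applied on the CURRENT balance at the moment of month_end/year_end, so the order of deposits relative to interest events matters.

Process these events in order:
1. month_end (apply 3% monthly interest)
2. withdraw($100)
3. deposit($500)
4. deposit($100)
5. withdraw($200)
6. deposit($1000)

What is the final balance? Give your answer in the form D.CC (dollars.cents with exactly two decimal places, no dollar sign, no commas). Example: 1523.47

Answer: 1815.00

Derivation:
After 1 (month_end (apply 3% monthly interest)): balance=$515.00 total_interest=$15.00
After 2 (withdraw($100)): balance=$415.00 total_interest=$15.00
After 3 (deposit($500)): balance=$915.00 total_interest=$15.00
After 4 (deposit($100)): balance=$1015.00 total_interest=$15.00
After 5 (withdraw($200)): balance=$815.00 total_interest=$15.00
After 6 (deposit($1000)): balance=$1815.00 total_interest=$15.00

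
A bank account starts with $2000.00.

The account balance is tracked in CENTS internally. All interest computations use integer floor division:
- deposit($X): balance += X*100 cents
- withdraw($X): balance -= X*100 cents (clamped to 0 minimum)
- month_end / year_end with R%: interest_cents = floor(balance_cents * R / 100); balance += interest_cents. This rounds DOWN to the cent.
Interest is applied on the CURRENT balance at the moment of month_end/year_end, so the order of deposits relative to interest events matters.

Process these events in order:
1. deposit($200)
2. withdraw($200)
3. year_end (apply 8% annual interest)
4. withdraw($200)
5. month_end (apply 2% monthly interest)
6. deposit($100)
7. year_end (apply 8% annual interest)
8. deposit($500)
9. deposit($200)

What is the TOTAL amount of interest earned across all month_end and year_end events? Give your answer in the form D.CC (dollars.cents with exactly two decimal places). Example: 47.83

After 1 (deposit($200)): balance=$2200.00 total_interest=$0.00
After 2 (withdraw($200)): balance=$2000.00 total_interest=$0.00
After 3 (year_end (apply 8% annual interest)): balance=$2160.00 total_interest=$160.00
After 4 (withdraw($200)): balance=$1960.00 total_interest=$160.00
After 5 (month_end (apply 2% monthly interest)): balance=$1999.20 total_interest=$199.20
After 6 (deposit($100)): balance=$2099.20 total_interest=$199.20
After 7 (year_end (apply 8% annual interest)): balance=$2267.13 total_interest=$367.13
After 8 (deposit($500)): balance=$2767.13 total_interest=$367.13
After 9 (deposit($200)): balance=$2967.13 total_interest=$367.13

Answer: 367.13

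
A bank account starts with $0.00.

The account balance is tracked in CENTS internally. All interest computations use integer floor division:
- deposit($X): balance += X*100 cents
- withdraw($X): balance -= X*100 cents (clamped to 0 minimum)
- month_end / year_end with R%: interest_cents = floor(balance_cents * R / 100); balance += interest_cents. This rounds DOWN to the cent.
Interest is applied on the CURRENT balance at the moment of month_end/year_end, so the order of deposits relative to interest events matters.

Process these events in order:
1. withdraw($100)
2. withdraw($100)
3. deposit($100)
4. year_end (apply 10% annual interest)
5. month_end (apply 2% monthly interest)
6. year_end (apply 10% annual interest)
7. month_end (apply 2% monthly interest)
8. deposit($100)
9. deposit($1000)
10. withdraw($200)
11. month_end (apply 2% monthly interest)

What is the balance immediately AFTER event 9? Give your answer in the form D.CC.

After 1 (withdraw($100)): balance=$0.00 total_interest=$0.00
After 2 (withdraw($100)): balance=$0.00 total_interest=$0.00
After 3 (deposit($100)): balance=$100.00 total_interest=$0.00
After 4 (year_end (apply 10% annual interest)): balance=$110.00 total_interest=$10.00
After 5 (month_end (apply 2% monthly interest)): balance=$112.20 total_interest=$12.20
After 6 (year_end (apply 10% annual interest)): balance=$123.42 total_interest=$23.42
After 7 (month_end (apply 2% monthly interest)): balance=$125.88 total_interest=$25.88
After 8 (deposit($100)): balance=$225.88 total_interest=$25.88
After 9 (deposit($1000)): balance=$1225.88 total_interest=$25.88

Answer: 1225.88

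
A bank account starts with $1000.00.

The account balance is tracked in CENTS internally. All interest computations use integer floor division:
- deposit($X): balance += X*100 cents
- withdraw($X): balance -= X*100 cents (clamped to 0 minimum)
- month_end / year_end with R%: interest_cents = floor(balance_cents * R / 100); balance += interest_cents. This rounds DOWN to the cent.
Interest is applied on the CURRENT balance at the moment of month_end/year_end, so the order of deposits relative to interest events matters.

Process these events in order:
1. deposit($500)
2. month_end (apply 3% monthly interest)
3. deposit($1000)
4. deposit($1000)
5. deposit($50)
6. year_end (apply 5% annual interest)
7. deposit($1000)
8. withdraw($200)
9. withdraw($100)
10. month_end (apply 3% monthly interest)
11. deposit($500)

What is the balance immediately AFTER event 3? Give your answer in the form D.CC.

After 1 (deposit($500)): balance=$1500.00 total_interest=$0.00
After 2 (month_end (apply 3% monthly interest)): balance=$1545.00 total_interest=$45.00
After 3 (deposit($1000)): balance=$2545.00 total_interest=$45.00

Answer: 2545.00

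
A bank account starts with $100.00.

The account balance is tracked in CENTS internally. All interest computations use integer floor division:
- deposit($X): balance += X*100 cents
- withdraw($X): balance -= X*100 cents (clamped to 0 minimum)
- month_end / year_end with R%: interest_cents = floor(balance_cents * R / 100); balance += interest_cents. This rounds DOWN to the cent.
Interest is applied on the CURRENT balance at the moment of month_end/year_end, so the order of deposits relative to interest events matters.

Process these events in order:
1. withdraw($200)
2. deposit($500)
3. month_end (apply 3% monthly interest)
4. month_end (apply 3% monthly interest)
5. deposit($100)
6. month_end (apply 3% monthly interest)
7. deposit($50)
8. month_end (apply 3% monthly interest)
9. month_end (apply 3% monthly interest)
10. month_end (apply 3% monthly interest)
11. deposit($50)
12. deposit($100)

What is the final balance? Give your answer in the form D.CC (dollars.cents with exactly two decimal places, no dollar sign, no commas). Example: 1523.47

After 1 (withdraw($200)): balance=$0.00 total_interest=$0.00
After 2 (deposit($500)): balance=$500.00 total_interest=$0.00
After 3 (month_end (apply 3% monthly interest)): balance=$515.00 total_interest=$15.00
After 4 (month_end (apply 3% monthly interest)): balance=$530.45 total_interest=$30.45
After 5 (deposit($100)): balance=$630.45 total_interest=$30.45
After 6 (month_end (apply 3% monthly interest)): balance=$649.36 total_interest=$49.36
After 7 (deposit($50)): balance=$699.36 total_interest=$49.36
After 8 (month_end (apply 3% monthly interest)): balance=$720.34 total_interest=$70.34
After 9 (month_end (apply 3% monthly interest)): balance=$741.95 total_interest=$91.95
After 10 (month_end (apply 3% monthly interest)): balance=$764.20 total_interest=$114.20
After 11 (deposit($50)): balance=$814.20 total_interest=$114.20
After 12 (deposit($100)): balance=$914.20 total_interest=$114.20

Answer: 914.20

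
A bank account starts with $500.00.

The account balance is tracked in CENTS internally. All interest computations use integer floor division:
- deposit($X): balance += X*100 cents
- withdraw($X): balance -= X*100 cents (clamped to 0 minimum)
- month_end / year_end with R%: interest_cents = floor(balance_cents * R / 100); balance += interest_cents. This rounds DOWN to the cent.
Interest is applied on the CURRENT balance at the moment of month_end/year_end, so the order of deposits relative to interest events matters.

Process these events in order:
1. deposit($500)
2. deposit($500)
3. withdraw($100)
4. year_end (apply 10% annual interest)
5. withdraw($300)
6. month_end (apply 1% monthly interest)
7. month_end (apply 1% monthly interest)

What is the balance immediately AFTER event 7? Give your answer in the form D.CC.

After 1 (deposit($500)): balance=$1000.00 total_interest=$0.00
After 2 (deposit($500)): balance=$1500.00 total_interest=$0.00
After 3 (withdraw($100)): balance=$1400.00 total_interest=$0.00
After 4 (year_end (apply 10% annual interest)): balance=$1540.00 total_interest=$140.00
After 5 (withdraw($300)): balance=$1240.00 total_interest=$140.00
After 6 (month_end (apply 1% monthly interest)): balance=$1252.40 total_interest=$152.40
After 7 (month_end (apply 1% monthly interest)): balance=$1264.92 total_interest=$164.92

Answer: 1264.92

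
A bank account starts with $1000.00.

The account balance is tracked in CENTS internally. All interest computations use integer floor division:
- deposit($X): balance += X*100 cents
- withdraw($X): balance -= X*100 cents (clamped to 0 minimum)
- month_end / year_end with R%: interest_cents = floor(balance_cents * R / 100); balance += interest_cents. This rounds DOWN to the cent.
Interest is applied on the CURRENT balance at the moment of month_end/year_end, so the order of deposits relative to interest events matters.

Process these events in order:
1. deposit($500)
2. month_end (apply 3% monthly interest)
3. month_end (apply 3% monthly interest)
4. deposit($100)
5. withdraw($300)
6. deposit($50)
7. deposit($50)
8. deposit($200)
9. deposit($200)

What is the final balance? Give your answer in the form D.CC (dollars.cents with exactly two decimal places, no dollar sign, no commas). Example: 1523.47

Answer: 1891.35

Derivation:
After 1 (deposit($500)): balance=$1500.00 total_interest=$0.00
After 2 (month_end (apply 3% monthly interest)): balance=$1545.00 total_interest=$45.00
After 3 (month_end (apply 3% monthly interest)): balance=$1591.35 total_interest=$91.35
After 4 (deposit($100)): balance=$1691.35 total_interest=$91.35
After 5 (withdraw($300)): balance=$1391.35 total_interest=$91.35
After 6 (deposit($50)): balance=$1441.35 total_interest=$91.35
After 7 (deposit($50)): balance=$1491.35 total_interest=$91.35
After 8 (deposit($200)): balance=$1691.35 total_interest=$91.35
After 9 (deposit($200)): balance=$1891.35 total_interest=$91.35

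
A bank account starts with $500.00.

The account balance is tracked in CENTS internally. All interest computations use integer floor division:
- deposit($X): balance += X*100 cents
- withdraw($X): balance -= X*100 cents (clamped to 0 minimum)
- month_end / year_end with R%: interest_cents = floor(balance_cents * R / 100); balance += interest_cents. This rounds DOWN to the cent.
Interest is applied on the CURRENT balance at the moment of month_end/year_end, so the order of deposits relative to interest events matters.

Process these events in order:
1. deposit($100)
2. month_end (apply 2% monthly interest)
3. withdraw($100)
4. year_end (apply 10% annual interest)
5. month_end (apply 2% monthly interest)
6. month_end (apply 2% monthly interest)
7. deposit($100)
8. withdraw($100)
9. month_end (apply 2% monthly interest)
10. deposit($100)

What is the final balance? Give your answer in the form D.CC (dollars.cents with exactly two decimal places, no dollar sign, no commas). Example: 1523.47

After 1 (deposit($100)): balance=$600.00 total_interest=$0.00
After 2 (month_end (apply 2% monthly interest)): balance=$612.00 total_interest=$12.00
After 3 (withdraw($100)): balance=$512.00 total_interest=$12.00
After 4 (year_end (apply 10% annual interest)): balance=$563.20 total_interest=$63.20
After 5 (month_end (apply 2% monthly interest)): balance=$574.46 total_interest=$74.46
After 6 (month_end (apply 2% monthly interest)): balance=$585.94 total_interest=$85.94
After 7 (deposit($100)): balance=$685.94 total_interest=$85.94
After 8 (withdraw($100)): balance=$585.94 total_interest=$85.94
After 9 (month_end (apply 2% monthly interest)): balance=$597.65 total_interest=$97.65
After 10 (deposit($100)): balance=$697.65 total_interest=$97.65

Answer: 697.65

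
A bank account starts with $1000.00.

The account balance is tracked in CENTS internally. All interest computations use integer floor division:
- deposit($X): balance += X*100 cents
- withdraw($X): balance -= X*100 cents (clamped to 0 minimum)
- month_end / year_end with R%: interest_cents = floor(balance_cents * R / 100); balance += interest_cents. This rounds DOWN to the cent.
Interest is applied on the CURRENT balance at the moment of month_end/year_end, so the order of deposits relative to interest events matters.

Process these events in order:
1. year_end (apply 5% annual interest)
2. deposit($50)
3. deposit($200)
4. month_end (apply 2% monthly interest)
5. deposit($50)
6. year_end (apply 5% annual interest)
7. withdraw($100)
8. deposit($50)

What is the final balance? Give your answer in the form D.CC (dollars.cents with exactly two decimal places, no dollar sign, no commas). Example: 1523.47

Answer: 1394.80

Derivation:
After 1 (year_end (apply 5% annual interest)): balance=$1050.00 total_interest=$50.00
After 2 (deposit($50)): balance=$1100.00 total_interest=$50.00
After 3 (deposit($200)): balance=$1300.00 total_interest=$50.00
After 4 (month_end (apply 2% monthly interest)): balance=$1326.00 total_interest=$76.00
After 5 (deposit($50)): balance=$1376.00 total_interest=$76.00
After 6 (year_end (apply 5% annual interest)): balance=$1444.80 total_interest=$144.80
After 7 (withdraw($100)): balance=$1344.80 total_interest=$144.80
After 8 (deposit($50)): balance=$1394.80 total_interest=$144.80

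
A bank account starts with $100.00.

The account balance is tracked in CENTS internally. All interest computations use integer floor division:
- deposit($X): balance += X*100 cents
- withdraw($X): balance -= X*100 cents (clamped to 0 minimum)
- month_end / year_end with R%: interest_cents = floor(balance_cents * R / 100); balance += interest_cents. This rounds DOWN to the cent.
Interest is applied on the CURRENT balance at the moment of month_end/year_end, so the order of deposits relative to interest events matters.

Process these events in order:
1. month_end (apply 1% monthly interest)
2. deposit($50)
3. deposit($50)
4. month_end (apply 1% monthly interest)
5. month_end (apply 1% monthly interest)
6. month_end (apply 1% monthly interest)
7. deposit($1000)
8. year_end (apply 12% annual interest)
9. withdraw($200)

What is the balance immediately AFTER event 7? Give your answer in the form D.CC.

After 1 (month_end (apply 1% monthly interest)): balance=$101.00 total_interest=$1.00
After 2 (deposit($50)): balance=$151.00 total_interest=$1.00
After 3 (deposit($50)): balance=$201.00 total_interest=$1.00
After 4 (month_end (apply 1% monthly interest)): balance=$203.01 total_interest=$3.01
After 5 (month_end (apply 1% monthly interest)): balance=$205.04 total_interest=$5.04
After 6 (month_end (apply 1% monthly interest)): balance=$207.09 total_interest=$7.09
After 7 (deposit($1000)): balance=$1207.09 total_interest=$7.09

Answer: 1207.09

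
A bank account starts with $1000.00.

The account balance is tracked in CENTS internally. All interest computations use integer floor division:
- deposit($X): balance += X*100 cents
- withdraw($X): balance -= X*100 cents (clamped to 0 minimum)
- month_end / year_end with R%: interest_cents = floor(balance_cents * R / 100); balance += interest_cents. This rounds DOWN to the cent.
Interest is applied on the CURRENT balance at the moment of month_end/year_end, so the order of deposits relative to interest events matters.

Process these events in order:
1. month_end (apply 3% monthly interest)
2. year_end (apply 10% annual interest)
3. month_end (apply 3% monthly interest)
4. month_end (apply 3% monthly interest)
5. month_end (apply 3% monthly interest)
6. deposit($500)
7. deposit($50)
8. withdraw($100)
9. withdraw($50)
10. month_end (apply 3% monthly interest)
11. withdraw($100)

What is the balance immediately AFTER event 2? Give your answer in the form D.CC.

Answer: 1133.00

Derivation:
After 1 (month_end (apply 3% monthly interest)): balance=$1030.00 total_interest=$30.00
After 2 (year_end (apply 10% annual interest)): balance=$1133.00 total_interest=$133.00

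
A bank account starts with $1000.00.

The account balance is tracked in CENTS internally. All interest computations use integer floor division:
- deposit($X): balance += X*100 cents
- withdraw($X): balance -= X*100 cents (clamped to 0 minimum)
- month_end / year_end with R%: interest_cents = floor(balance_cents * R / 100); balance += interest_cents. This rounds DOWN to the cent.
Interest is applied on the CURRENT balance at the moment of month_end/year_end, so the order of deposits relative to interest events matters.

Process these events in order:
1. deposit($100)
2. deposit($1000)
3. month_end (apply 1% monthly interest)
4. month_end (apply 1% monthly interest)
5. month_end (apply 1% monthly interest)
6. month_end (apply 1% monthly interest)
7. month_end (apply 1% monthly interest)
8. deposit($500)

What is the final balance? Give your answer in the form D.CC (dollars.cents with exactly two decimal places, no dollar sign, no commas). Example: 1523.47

Answer: 2707.11

Derivation:
After 1 (deposit($100)): balance=$1100.00 total_interest=$0.00
After 2 (deposit($1000)): balance=$2100.00 total_interest=$0.00
After 3 (month_end (apply 1% monthly interest)): balance=$2121.00 total_interest=$21.00
After 4 (month_end (apply 1% monthly interest)): balance=$2142.21 total_interest=$42.21
After 5 (month_end (apply 1% monthly interest)): balance=$2163.63 total_interest=$63.63
After 6 (month_end (apply 1% monthly interest)): balance=$2185.26 total_interest=$85.26
After 7 (month_end (apply 1% monthly interest)): balance=$2207.11 total_interest=$107.11
After 8 (deposit($500)): balance=$2707.11 total_interest=$107.11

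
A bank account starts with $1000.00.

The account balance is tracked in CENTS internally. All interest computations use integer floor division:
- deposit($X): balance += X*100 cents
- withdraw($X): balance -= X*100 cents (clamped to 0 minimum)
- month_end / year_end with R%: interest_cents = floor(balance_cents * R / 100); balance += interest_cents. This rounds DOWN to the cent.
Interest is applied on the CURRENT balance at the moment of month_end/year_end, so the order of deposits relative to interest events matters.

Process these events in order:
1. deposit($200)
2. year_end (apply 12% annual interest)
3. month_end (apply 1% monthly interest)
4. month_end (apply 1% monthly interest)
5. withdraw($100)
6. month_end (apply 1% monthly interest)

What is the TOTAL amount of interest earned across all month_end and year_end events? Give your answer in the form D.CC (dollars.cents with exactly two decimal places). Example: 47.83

After 1 (deposit($200)): balance=$1200.00 total_interest=$0.00
After 2 (year_end (apply 12% annual interest)): balance=$1344.00 total_interest=$144.00
After 3 (month_end (apply 1% monthly interest)): balance=$1357.44 total_interest=$157.44
After 4 (month_end (apply 1% monthly interest)): balance=$1371.01 total_interest=$171.01
After 5 (withdraw($100)): balance=$1271.01 total_interest=$171.01
After 6 (month_end (apply 1% monthly interest)): balance=$1283.72 total_interest=$183.72

Answer: 183.72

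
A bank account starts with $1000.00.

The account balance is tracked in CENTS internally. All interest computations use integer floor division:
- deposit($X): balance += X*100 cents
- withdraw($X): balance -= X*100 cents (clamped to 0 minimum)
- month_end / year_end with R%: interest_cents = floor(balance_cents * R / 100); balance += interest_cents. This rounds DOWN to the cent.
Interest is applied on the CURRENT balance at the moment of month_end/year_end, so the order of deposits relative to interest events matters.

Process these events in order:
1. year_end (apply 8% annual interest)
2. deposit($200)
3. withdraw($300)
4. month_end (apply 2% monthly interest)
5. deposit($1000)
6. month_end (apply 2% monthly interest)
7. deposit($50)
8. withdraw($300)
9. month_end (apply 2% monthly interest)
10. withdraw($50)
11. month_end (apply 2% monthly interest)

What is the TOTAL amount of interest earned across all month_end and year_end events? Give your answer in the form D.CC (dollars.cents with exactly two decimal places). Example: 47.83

Answer: 210.88

Derivation:
After 1 (year_end (apply 8% annual interest)): balance=$1080.00 total_interest=$80.00
After 2 (deposit($200)): balance=$1280.00 total_interest=$80.00
After 3 (withdraw($300)): balance=$980.00 total_interest=$80.00
After 4 (month_end (apply 2% monthly interest)): balance=$999.60 total_interest=$99.60
After 5 (deposit($1000)): balance=$1999.60 total_interest=$99.60
After 6 (month_end (apply 2% monthly interest)): balance=$2039.59 total_interest=$139.59
After 7 (deposit($50)): balance=$2089.59 total_interest=$139.59
After 8 (withdraw($300)): balance=$1789.59 total_interest=$139.59
After 9 (month_end (apply 2% monthly interest)): balance=$1825.38 total_interest=$175.38
After 10 (withdraw($50)): balance=$1775.38 total_interest=$175.38
After 11 (month_end (apply 2% monthly interest)): balance=$1810.88 total_interest=$210.88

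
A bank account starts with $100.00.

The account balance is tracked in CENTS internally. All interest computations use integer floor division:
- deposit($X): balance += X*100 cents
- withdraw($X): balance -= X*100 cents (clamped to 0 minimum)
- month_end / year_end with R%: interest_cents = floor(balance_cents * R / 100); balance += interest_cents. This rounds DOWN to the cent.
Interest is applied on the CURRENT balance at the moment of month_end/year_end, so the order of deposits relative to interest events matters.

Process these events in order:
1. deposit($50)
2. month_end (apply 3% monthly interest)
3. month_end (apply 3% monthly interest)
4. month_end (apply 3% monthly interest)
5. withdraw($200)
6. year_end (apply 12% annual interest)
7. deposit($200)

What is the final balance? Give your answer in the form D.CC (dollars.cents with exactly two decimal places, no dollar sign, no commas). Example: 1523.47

After 1 (deposit($50)): balance=$150.00 total_interest=$0.00
After 2 (month_end (apply 3% monthly interest)): balance=$154.50 total_interest=$4.50
After 3 (month_end (apply 3% monthly interest)): balance=$159.13 total_interest=$9.13
After 4 (month_end (apply 3% monthly interest)): balance=$163.90 total_interest=$13.90
After 5 (withdraw($200)): balance=$0.00 total_interest=$13.90
After 6 (year_end (apply 12% annual interest)): balance=$0.00 total_interest=$13.90
After 7 (deposit($200)): balance=$200.00 total_interest=$13.90

Answer: 200.00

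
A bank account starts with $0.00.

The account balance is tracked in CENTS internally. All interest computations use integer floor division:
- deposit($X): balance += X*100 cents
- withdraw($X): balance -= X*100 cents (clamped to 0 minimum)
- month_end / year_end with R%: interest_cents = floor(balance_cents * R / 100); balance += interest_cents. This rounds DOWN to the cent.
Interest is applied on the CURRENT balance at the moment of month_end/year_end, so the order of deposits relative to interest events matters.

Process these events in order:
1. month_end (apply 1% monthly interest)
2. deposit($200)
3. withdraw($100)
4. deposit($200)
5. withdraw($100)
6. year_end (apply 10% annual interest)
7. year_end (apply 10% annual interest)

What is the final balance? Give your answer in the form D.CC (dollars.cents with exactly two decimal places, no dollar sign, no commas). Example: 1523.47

Answer: 242.00

Derivation:
After 1 (month_end (apply 1% monthly interest)): balance=$0.00 total_interest=$0.00
After 2 (deposit($200)): balance=$200.00 total_interest=$0.00
After 3 (withdraw($100)): balance=$100.00 total_interest=$0.00
After 4 (deposit($200)): balance=$300.00 total_interest=$0.00
After 5 (withdraw($100)): balance=$200.00 total_interest=$0.00
After 6 (year_end (apply 10% annual interest)): balance=$220.00 total_interest=$20.00
After 7 (year_end (apply 10% annual interest)): balance=$242.00 total_interest=$42.00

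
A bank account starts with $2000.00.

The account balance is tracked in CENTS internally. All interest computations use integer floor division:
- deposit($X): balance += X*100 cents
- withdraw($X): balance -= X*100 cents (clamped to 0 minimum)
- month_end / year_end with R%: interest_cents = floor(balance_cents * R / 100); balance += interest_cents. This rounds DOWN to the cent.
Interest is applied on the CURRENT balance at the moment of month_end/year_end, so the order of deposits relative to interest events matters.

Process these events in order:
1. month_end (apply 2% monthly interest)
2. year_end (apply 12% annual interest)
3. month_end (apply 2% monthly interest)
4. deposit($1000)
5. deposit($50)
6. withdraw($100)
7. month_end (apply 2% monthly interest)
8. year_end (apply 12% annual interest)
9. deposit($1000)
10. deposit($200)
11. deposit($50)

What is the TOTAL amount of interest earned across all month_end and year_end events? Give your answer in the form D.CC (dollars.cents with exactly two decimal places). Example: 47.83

After 1 (month_end (apply 2% monthly interest)): balance=$2040.00 total_interest=$40.00
After 2 (year_end (apply 12% annual interest)): balance=$2284.80 total_interest=$284.80
After 3 (month_end (apply 2% monthly interest)): balance=$2330.49 total_interest=$330.49
After 4 (deposit($1000)): balance=$3330.49 total_interest=$330.49
After 5 (deposit($50)): balance=$3380.49 total_interest=$330.49
After 6 (withdraw($100)): balance=$3280.49 total_interest=$330.49
After 7 (month_end (apply 2% monthly interest)): balance=$3346.09 total_interest=$396.09
After 8 (year_end (apply 12% annual interest)): balance=$3747.62 total_interest=$797.62
After 9 (deposit($1000)): balance=$4747.62 total_interest=$797.62
After 10 (deposit($200)): balance=$4947.62 total_interest=$797.62
After 11 (deposit($50)): balance=$4997.62 total_interest=$797.62

Answer: 797.62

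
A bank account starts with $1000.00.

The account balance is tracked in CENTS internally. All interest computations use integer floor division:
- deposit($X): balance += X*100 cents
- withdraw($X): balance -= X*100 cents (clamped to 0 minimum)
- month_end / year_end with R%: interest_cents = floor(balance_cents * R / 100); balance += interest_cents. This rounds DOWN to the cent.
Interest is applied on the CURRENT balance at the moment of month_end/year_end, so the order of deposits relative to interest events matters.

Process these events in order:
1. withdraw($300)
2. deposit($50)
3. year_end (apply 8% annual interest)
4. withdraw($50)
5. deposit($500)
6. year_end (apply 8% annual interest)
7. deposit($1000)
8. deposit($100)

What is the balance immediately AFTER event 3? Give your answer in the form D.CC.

Answer: 810.00

Derivation:
After 1 (withdraw($300)): balance=$700.00 total_interest=$0.00
After 2 (deposit($50)): balance=$750.00 total_interest=$0.00
After 3 (year_end (apply 8% annual interest)): balance=$810.00 total_interest=$60.00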